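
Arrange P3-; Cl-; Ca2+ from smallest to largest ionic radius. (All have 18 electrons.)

All of these have 18 electrons, so size is governed by nuclear charge alone: the more protons, the stronger the pull on the same electron cloud, and the smaller the ion.
Nuclear charges: Ca2+ (Z=20), Cl- (Z=17), P3- (Z=15).
Smallest to largest: Ca2+ < Cl- < P3-.

Ca2+ < Cl- < P3-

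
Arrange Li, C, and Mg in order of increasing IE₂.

Consider each +1 ion: Li⁺ is the bare [He] core; C⁺ still has 3 valence electrons; Mg⁺ still has 1 valence electron.
Pulling an electron out of a noble-gas core costs far more than removing a remaining valence electron, so Li sits at the high end of IE_2.
Valence configurations: C⁺ [He]2s²2p¹, Mg⁺ [Ne]3s¹.
Approximate IE_2 values (kJ/mol): Li 7298, C 2353, Mg 1451.
So the second ionization energies run Mg < C < Li.

Mg < C < Li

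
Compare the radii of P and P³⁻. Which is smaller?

P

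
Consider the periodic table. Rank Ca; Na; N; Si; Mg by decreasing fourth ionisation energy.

After 3 electrons have been removed, what remains? Ca³⁺ is already 1 electron into the core; Na³⁺ is already 2 electrons into the core; N³⁺ still has 2 valence electrons; Si³⁺ still has 1 valence electron; Mg³⁺ is already 1 electron into the core.
Usually core removal costs more than valence removal, but here the competition is close: a tightly held n=2 valence electron can cost more to remove than an n=3 core electron, so the actual values have to decide it.
Valence configurations: N³⁺ [He]2s², Si³⁺ [Ne]3s¹.
Tabulated IE_4 (kJ/mol): Ca 6491, Na 9543, N 7475, Si 4356, Mg 10543.
Hence IE_4: Si < Ca < N < Na < Mg.

Mg > Na > N > Ca > Si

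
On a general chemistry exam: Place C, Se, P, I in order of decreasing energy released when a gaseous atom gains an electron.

Atoms with high Z_eff and room in the valence shell (especially the halogens) have the most exothermic electron affinities.
These sit on a diagonal, where the across-period and down-group effects partly cancel.
C > P: the two effects oppose for this pair; the down-group effect wins (122 vs 72 kJ/mol).
Se > C: period and group pull opposite ways; the across-period shift dominates (195 vs 122 kJ/mol).
I > Se: the two effects oppose for this pair; the across-period effect wins (295 vs 195 kJ/mol).
Tabulated electron affinity (kJ/mol): C 122, P 72, Se 195, I 295.
So from highest to lowest: I > Se > C > P.

I > Se > C > P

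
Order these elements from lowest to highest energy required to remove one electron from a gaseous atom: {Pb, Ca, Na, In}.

Na, In, Ca, Pb

Na is in period 3, group 1; Ca is in period 4, group 2; In is in period 5, group 13; Pb is in period 6, group 14.
Across a period the outer electron is held more tightly (higher IE₁); down a group it sits in a higher shell, more shielded, and comes off more easily.
A diagonal step moves right (one effect) and down (the opposite effect) at once.
In > Na: the two effects oppose for this pair; the across-period effect wins (558 vs 496 kJ/mol).
Ca > In: the two effects oppose for this pair; the down-group effect wins (590 vs 558 kJ/mol).
Pb > Ca: the two effects oppose for this pair; the across-period effect wins (716 vs 590 kJ/mol).
For reference (kJ/mol): Na 496, Ca 590, In 558, Pb 716.
So from lowest to highest: Na < In < Ca < Pb.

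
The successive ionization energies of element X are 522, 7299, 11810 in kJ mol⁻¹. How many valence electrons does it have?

1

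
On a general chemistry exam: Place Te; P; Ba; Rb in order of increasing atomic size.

P < Te < Ba < Rb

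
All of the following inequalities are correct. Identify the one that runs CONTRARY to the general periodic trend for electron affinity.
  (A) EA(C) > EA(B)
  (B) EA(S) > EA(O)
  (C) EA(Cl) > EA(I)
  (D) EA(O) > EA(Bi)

(B)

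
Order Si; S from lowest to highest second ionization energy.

Si < S

Consider each +1 ion: Si⁺ still has 3 valence electrons; S⁺ still has 5 valence electrons.
All are still removing valence electrons, so compare the +1 ions as you would atoms: IE_2 generally rises across a period (higher Z_eff) and falls down a group (larger shell), subject to the usual subshell exceptions.
Valence configurations: Si⁺ [Ne]3s²3p¹, S⁺ [Ne]3s²3p³.
Approximate IE_2 values (kJ/mol): Si 1577, S 2252.
Overall IE_2 order: Si < S.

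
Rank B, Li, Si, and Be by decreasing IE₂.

Li > B > Be > Si

IE_2 is the cost of taking one more electron from the +1 cation: B⁺ still has 2 valence electrons; Li⁺ is the bare [He] core; Si⁺ still has 3 valence electrons; Be⁺ still has 1 valence electron.
Pulling an electron out of a noble-gas core costs far more than removing a remaining valence electron, so Li sits at the high end of IE_2.
Valence configurations: B⁺ [He]2s², Si⁺ [Ne]3s²3p¹, Be⁺ [He]2s¹.
Approximate IE_2 values (kJ/mol): B 2427, Li 7298, Si 1577, Be 1757.
Putting it together, IE_2: Si < Be < B < Li.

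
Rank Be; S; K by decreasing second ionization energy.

K > S > Be

After 1 electron has been removed, what remains? Be⁺ still has 1 valence electron; S⁺ still has 5 valence electrons; K⁺ is the bare [Ar] core.
Breaking into a closed-shell core is much more expensive than removing a leftover valence electron — K has the largest IE_2 here.
Valence configurations: Be⁺ [He]2s¹, S⁺ [Ne]3s²3p³.
Approximate IE_2 values (kJ/mol): Be 1757, S 2252, K 3052.
Overall IE_2 order: Be < S < K.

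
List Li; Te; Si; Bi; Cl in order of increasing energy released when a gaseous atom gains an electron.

Li, Bi, Si, Te, Cl

Li is in period 2, group 1; Si is in period 3, group 14; Cl is in period 3, group 17; Te is in period 5, group 16; Bi is in period 6, group 15.
Atoms with high Z_eff and room in the valence shell (especially the halogens) have the most exothermic electron affinities.
Here both period and group differ, so the two effects have to be weighed against each other.
Bi > Li: period and group pull opposite ways; the across-period shift dominates (91 vs 60 kJ/mol).
Si > Bi: the two effects oppose for this pair; the down-group effect wins (134 vs 91 kJ/mol).
Te > Si: period and group pull opposite ways; the across-period shift dominates (190 vs 134 kJ/mol).
Cl > Te: both effects reinforce here, so Cl is clearly the higher of the two.
For reference (kJ/mol): Li 60, Si 134, Cl 349, Te 190, Bi 91.
So from lowest to highest: Li < Bi < Si < Te < Cl.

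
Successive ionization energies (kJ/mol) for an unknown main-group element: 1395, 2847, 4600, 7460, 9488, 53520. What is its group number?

Group 15

Look for the largest jump between consecutive ionization energies: IE6/IE5 ≈ 5.6, far larger than any earlier ratio.
That jump marks the point where a core electron is being removed. So the atom has 5 valence electrons.
A main-group element with 5 valence electrons is in group 15.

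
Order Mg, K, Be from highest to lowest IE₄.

After 3 electrons have been removed, what remains? Mg³⁺ is already 1 electron into the core; K³⁺ is already 2 electrons into the core; Be³⁺ is already 1 electron into the core.
All of these are removing an electron from a noble-gas core or deeper; the smaller core (lower principal quantum number) is held far more tightly, and within a period the higher nuclear charge binds the same core more tightly.
Tabulated IE_4 (kJ/mol): Mg 10543, K 5877, Be 21007.
Overall IE_4 order: K < Mg < Be.

Be > Mg > K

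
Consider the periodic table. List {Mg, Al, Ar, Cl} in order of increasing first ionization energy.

Al, Mg, Cl, Ar

Mg is in period 3, group 2; Al is in period 3, group 13; Cl is in period 3, group 17; Ar is in period 3, group 18.
First ionization energy rises across a period (greater Z_eff holds electrons more tightly) and falls down a group (valence electrons are farther from the nucleus).
All lie in period 3; the across-period trend (first ionization energy increases left to right) applies, with the exception below.
Note the exception: Mg has a higher first ionization energy than Al, contrary to the simple trend — Al's single 3p electron is easier to remove than one from Mg's filled 3s².
For reference (kJ/mol): Mg 738, Al 578, Cl 1251, Ar 1521.
So from lowest to highest: Al < Mg < Cl < Ar.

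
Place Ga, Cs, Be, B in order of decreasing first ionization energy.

Be > B > Ga > Cs

First ionization energy rises across a period (greater Z_eff holds electrons more tightly) and falls down a group (valence electrons are farther from the nucleus).
Neither a single period nor a single group — weigh both effects.
Ga > Cs: both effects reinforce here, so Ga is clearly the higher of the two.
B > Ga: they share group 13; the group trend gives B the larger value.
Be > B: this pair runs against the simple trend — see the exception note.
Note the exception: Be has a higher first ionization energy than B, contrary to the simple trend — removing B's lone 2p electron is easier than breaking Be's filled 2s².
Approximate values (kJ/mol): Be 900, B 801, Ga 579, Cs 376.
So from highest to lowest: Be > B > Ga > Cs.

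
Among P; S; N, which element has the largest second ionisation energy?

N

IE_2 is the cost of taking one more electron from the +1 cation: P⁺ still has 4 valence electrons; S⁺ still has 5 valence electrons; N⁺ still has 4 valence electrons.
All are still removing valence electrons, so compare the +1 ions as you would atoms: IE_2 generally rises across a period (higher Z_eff) and falls down a group (larger shell), subject to the usual subshell exceptions.
Valence configurations: P⁺ [Ne]3s²3p², S⁺ [Ne]3s²3p³, N⁺ [He]2s²2p².
The numbers (kJ/mol): P 1907, S 2252, N 2856.
Hence IE_2: P < S < N.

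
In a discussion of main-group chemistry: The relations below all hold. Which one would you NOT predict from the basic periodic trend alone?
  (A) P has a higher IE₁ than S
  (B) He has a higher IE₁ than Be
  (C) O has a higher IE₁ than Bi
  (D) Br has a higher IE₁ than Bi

The general trend: IE₁ increases across a period and decreases down a group.
(A) P (period 3, group 15) vs S (period 3, group 16): the stated order contradicts the simple trend.
(B) He (period 1, group 18) vs Be (period 2, group 2): the stated order agrees with the simple trend.
(C) O (period 2, group 16) vs Bi (period 6, group 15): the stated order agrees with the simple trend.
(D) Br (period 4, group 17) vs Bi (period 6, group 15): the stated order agrees with the simple trend.
The exception is (A): S (3p⁴) ionizes more easily than half-filled P (3p³) because the paired 3p electron in S is pushed out by e⁻–e⁻ repulsion.

(A)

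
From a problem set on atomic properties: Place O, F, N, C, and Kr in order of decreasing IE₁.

F > N > Kr > O > C

C is in period 2, group 14; N is in period 2, group 15; O is in period 2, group 16; F is in period 2, group 17; Kr is in period 4, group 18.
Across a period the outer electron is held more tightly (higher IE₁); down a group it sits in a higher shell, more shielded, and comes off more easily.
Here both period and group differ, so the two effects have to be weighed against each other.
O > C: O lies to the right of C in period 2, so the across-period effect alone puts O higher.
Kr > O: the two effects oppose for this pair; the across-period effect wins (1351 vs 1314 kJ/mol).
N > Kr: period and group pull opposite ways; the down-group shift dominates (1402 vs 1351 kJ/mol).
F > N: F lies to the right of N in period 2, so the across-period effect alone puts F higher.
Note the exception: N has a higher first ionization energy than O, contrary to the simple trend — pairing an electron in O's 2p⁴ costs repulsion energy, so O ionizes more easily than half-filled N (2p³).
Tabulated first ionization energy (kJ/mol): C 1086, N 1402, O 1314, F 1681, Kr 1351.
So from highest to lowest: F > N > Kr > O > C.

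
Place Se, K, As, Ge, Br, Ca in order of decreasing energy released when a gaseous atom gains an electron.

K is in period 4, group 1; Ca is in period 4, group 2; Ge is in period 4, group 14; As is in period 4, group 15; Se is in period 4, group 16; Br is in period 4, group 17.
EA tends to increase across a period and decrease down a group, though the pattern is less regular than for IE or radius.
All lie in period 4; the across-period trend (electron affinity increases left to right) applies, with the exception below.
Note the exception: K has a higher electron affinity than Ca, contrary to the simple trend — adding an electron to Ca (ns²) has to open a new, higher-energy np subshell, which is unfavourable.
Note the exception: Ge has a higher electron affinity than As, contrary to the simple trend — adding an electron to As's half-filled 4p³ is unfavourable, so Ge (4p²) has the more exothermic EA.
Approximate values (kJ/mol): K 48, Ca 2, Ge 119, As 78, Se 195, Br 325.
So from highest to lowest: Br > Se > Ge > As > K > Ca.

Br > Se > Ge > As > K > Ca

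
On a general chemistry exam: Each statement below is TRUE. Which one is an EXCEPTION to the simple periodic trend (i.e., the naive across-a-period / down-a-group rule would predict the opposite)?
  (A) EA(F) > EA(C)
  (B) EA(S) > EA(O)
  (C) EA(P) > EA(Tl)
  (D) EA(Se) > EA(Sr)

(B)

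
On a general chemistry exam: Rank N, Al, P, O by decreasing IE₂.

IE_2 is the cost of taking one more electron from the +1 cation: N⁺ still has 4 valence electrons; Al⁺ still has 2 valence electrons; P⁺ still has 4 valence electrons; O⁺ still has 5 valence electrons.
All are still removing valence electrons, so compare the +1 ions as you would atoms: IE_2 generally rises across a period (higher Z_eff) and falls down a group (larger shell), subject to the usual subshell exceptions.
Valence configurations: N⁺ [He]2s²2p², Al⁺ [Ne]3s², P⁺ [Ne]3s²3p², O⁺ [He]2s²2p³.
The numbers (kJ/mol): N 2856, Al 1817, P 1907, O 3388.
Putting it together, IE_2: Al < P < N < O.

O, N, P, Al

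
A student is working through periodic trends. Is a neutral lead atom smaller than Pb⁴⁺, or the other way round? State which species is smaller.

Forming Pb⁴⁺ removes 4 electrons from Pb. Fewer electrons for the same nuclear charge means less shielding and a higher Z_eff on the remaining electrons.
A cation is smaller than its parent atom: Pb⁴⁺ < Pb.

Pb⁴⁺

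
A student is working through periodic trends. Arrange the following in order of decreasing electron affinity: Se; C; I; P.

C is in period 2, group 14; P is in period 3, group 15; Se is in period 4, group 16; I is in period 5, group 17.
Atoms with high Z_eff and room in the valence shell (especially the halogens) have the most exothermic electron affinities.
These sit on a diagonal, where the across-period and down-group effects partly cancel.
C > P: the two effects oppose for this pair; the down-group effect wins (122 vs 72 kJ/mol).
Se > C: period and group pull opposite ways; the across-period shift dominates (195 vs 122 kJ/mol).
I > Se: the two effects oppose for this pair; the across-period effect wins (295 vs 195 kJ/mol).
Approximate values (kJ/mol): C 122, P 72, Se 195, I 295.
So from highest to lowest: I > Se > C > P.

I, Se, C, P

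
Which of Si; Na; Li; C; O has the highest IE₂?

After 1 electron has been removed, what remains? Si⁺ still has 3 valence electrons; Na⁺ is the bare [Ne] core; Li⁺ is the bare [He] core; C⁺ still has 3 valence electrons; O⁺ still has 5 valence electrons.
Pulling an electron out of a noble-gas core costs far more than removing a remaining valence electron, so Na and Li sit at the high end of IE_2.
Valence configurations: Si⁺ [Ne]3s²3p¹, C⁺ [He]2s²2p¹, O⁺ [He]2s²2p³.
The numbers (kJ/mol): Si 1577, Na 4562, Li 7298, C 2353, O 3388.
Overall IE_2 order: Si < C < O < Na < Li.

Li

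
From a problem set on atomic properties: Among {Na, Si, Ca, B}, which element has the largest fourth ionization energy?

B

After 3 electrons have been removed, what remains? Na³⁺ is already 2 electrons into the core; Si³⁺ still has 1 valence electron; Ca³⁺ is already 1 electron into the core; B³⁺ is the bare [He] core.
Core electrons are held far more tightly than valence electrons, so Ca, Na and B top the IE_4 order.
The numbers (kJ/mol): Na 9543, Si 4356, Ca 6491, B 25026.
So the fourth ionization energies run Si < Ca < Na < B.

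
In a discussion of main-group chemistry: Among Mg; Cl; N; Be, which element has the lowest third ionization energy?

IE_3 is the cost of taking one more electron from the +2 cation: Mg²⁺ is the bare [Ne] core; Cl²⁺ still has 5 valence electrons; N²⁺ still has 3 valence electrons; Be²⁺ is the bare [He] core.
Pulling an electron out of a noble-gas core costs far more than removing a remaining valence electron, so Mg and Be sit at the high end of IE_3.
Valence configurations: Cl²⁺ [Ne]3s²3p³, N²⁺ [He]2s²2p¹.
Approximate IE_3 values (kJ/mol): Mg 7733, Cl 3822, N 4578, Be 14849.
Hence IE_3: Cl < N < Mg < Be.

Cl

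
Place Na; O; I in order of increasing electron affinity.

Na, O, I

O is in period 2, group 16; Na is in period 3, group 1; I is in period 5, group 17.
Adding an electron releases more energy for atoms nearer the top right (short of the noble gases).
Here both period and group differ, so the two effects have to be weighed against each other.
O > Na: relative to Na, both the across-period and down-group shifts push O's electron affinity up.
I > O: period and group pull opposite ways; the across-period shift dominates (295 vs 141 kJ/mol).
For reference (kJ/mol): O 141, Na 53, I 295.
So from lowest to highest: Na < O < I.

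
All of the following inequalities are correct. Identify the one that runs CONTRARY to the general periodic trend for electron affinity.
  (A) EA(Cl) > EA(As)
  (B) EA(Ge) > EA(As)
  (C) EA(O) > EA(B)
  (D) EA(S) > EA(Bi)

The general trend: electron affinity increases across a period and decreases down a group.
(A) Cl (period 3, group 17) vs As (period 4, group 15): the stated order agrees with the simple trend.
(B) Ge (period 4, group 14) vs As (period 4, group 15): the stated order contradicts the simple trend.
(C) O (period 2, group 16) vs B (period 2, group 13): the stated order agrees with the simple trend.
(D) S (period 3, group 16) vs Bi (period 6, group 15): the stated order agrees with the simple trend.
The exception is (B): adding an electron to As's half-filled 4p³ is unfavourable, so Ge (4p²) has the more exothermic EA.

(B)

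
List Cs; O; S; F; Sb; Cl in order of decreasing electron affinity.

Cl > F > S > O > Sb > Cs

Adding an electron releases more energy for atoms nearer the top right (short of the noble gases).
These span different periods and groups, so the two trends combine.
Sb > Cs: relative to Cs, both the across-period and down-group shifts push Sb's electron affinity up.
O > Sb: both effects reinforce here, so O is clearly the higher of the two.
S > O: this pair runs against the simple trend — see the exception note.
F > S: relative to S, both the across-period and down-group shifts push F's electron affinity up.
Cl > F: this pair runs against the simple trend — see the exception note.
Note the exception: S has a higher electron affinity than O, contrary to the simple trend — the compact 2p subshell of O repels the added electron more than S's larger 3p does.
Note the exception: Cl has a higher electron affinity than F, contrary to the simple trend — F's small 2p subshell makes the incoming electron feel strong e⁻–e⁻ repulsion, so Cl actually releases more energy on gaining an electron.
Approximate values (kJ/mol): O 141, F 328, S 200, Cl 349, Sb 103, Cs 46.
So from highest to lowest: Cl > F > S > O > Sb > Cs.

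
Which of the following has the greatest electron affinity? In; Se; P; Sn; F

F is in period 2, group 17; P is in period 3, group 15; Se is in period 4, group 16; In is in period 5, group 13; Sn is in period 5, group 14.
Adding an electron releases more energy for atoms nearer the top right (short of the noble gases).
Neither a single period nor a single group — weigh both effects.
P > In: both effects reinforce here, so P is clearly the higher of the two.
Sn > P: this pair runs against the simple trend — see the exception note.
Se > Sn: both effects reinforce here, so Se is clearly the higher of the two.
F > Se: relative to Se, both the across-period and down-group shifts push F's electron affinity up.
Note the exception: Sn has a higher electron affinity than P, contrary to the simple trend — adding an electron to P's half-filled np³ subshell costs electron-pairing energy.
Approximate values (kJ/mol): F 328, P 72, Se 195, In 29, Sn 107.
The greatest electron affinity among these belongs to F.

F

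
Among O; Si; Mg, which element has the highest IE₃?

The third ionization energy removes an electron from the +2 ion. For each element: O²⁺ still has 4 valence electrons; Si²⁺ still has 2 valence electrons; Mg²⁺ is the bare [Ne] core.
Pulling an electron out of a noble-gas core costs far more than removing a remaining valence electron, so Mg sits at the high end of IE_3.
Valence configurations: O²⁺ [He]2s²2p², Si²⁺ [Ne]3s².
The numbers (kJ/mol): O 5300, Si 3232, Mg 7733.
Hence IE_3: Si < O < Mg.

Mg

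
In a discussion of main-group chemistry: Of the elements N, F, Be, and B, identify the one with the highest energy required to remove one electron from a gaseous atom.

Be is in period 2, group 2; B is in period 2, group 13; N is in period 2, group 15; F is in period 2, group 17.
Across a period the outer electron is held more tightly (higher IE₁); down a group it sits in a higher shell, more shielded, and comes off more easily.
All lie in period 2; the across-period trend (first ionization energy increases left to right) applies, with the exception below.
Note the exception: Be has a higher first ionization energy than B, contrary to the simple trend — removing B's lone 2p electron is easier than breaking Be's filled 2s².
Approximate values (kJ/mol): Be 900, B 801, N 1402, F 1681.
The highest energy required to remove one electron from a gaseous atom among these belongs to F.

F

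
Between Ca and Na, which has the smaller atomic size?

Na

Na is in period 3, group 1; Ca is in period 4, group 2.
Across a period the added protons contract the valence shell; down a group each new principal shell makes the atom larger.
A diagonal step moves right (one effect) and down (the opposite effect) at once.
Ca > Na: period and group pull opposite ways; the down-group shift dominates (171 vs 155 pm).
For reference (pm): Na 155, Ca 171.
So Na has the smaller atomic size (Na < Ca).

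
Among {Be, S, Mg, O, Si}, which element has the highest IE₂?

O

After 1 electron has been removed, what remains? Be⁺ still has 1 valence electron; S⁺ still has 5 valence electrons; Mg⁺ still has 1 valence electron; O⁺ still has 5 valence electrons; Si⁺ still has 3 valence electrons.
All are still removing valence electrons, so compare the +1 ions as you would atoms: IE_2 generally rises across a period (higher Z_eff) and falls down a group (larger shell), subject to the usual subshell exceptions.
Valence configurations: Be⁺ [He]2s¹, S⁺ [Ne]3s²3p³, Mg⁺ [Ne]3s¹, O⁺ [He]2s²2p³, Si⁺ [Ne]3s²3p¹.
The numbers (kJ/mol): Be 1757, S 2252, Mg 1451, O 3388, Si 1577.
Overall IE_2 order: Mg < Si < Be < S < O.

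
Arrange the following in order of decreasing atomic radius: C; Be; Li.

Li is in period 2, group 1; Be is in period 2, group 2; C is in period 2, group 14.
Across a period the added protons contract the valence shell; down a group each new principal shell makes the atom larger.
All lie in period 2, so atomic radius increases right to left.
So from largest to smallest: Li > Be > C.

Li > Be > C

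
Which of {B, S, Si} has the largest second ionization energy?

B

The second ionization energy removes an electron from the +1 ion. For each element: B⁺ still has 2 valence electrons; S⁺ still has 5 valence electrons; Si⁺ still has 3 valence electrons.
All are still removing valence electrons, so compare the +1 ions as you would atoms: IE_2 generally rises across a period (higher Z_eff) and falls down a group (larger shell), subject to the usual subshell exceptions.
Valence configurations: B⁺ [He]2s², S⁺ [Ne]3s²3p³, Si⁺ [Ne]3s²3p¹.
The numbers (kJ/mol): B 2427, S 2252, Si 1577.
Putting it together, IE_2: Si < S < B.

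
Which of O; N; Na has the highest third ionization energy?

Na

Consider each +2 ion: O²⁺ still has 4 valence electrons; N²⁺ still has 3 valence electrons; Na²⁺ is already 1 electron into the core.
Breaking into a closed-shell core is much more expensive than removing a leftover valence electron — Na has the largest IE_3 here.
Valence configurations: O²⁺ [He]2s²2p², N²⁺ [He]2s²2p¹.
The numbers (kJ/mol): O 5300, N 4578, Na 6910.
So the third ionization energies run N < O < Na.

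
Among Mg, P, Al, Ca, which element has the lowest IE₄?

P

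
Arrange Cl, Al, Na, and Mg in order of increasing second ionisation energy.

Mg < Al < Cl < Na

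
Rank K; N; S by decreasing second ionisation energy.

K, N, S

The second ionization energy removes an electron from the +1 ion. For each element: K⁺ is the bare [Ar] core; N⁺ still has 4 valence electrons; S⁺ still has 5 valence electrons.
Breaking into a closed-shell core is much more expensive than removing a leftover valence electron — K has the largest IE_2 here.
Valence configurations: N⁺ [He]2s²2p², S⁺ [Ne]3s²3p³.
Approximate IE_2 values (kJ/mol): K 3052, N 2856, S 2252.
So the second ionization energies run S < N < K.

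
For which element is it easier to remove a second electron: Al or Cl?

Al

The second ionization energy removes an electron from the +1 ion. For each element: Al⁺ still has 2 valence electrons; Cl⁺ still has 6 valence electrons.
All are still removing valence electrons, so compare the +1 ions as you would atoms: IE_2 generally rises across a period (higher Z_eff) and falls down a group (larger shell), subject to the usual subshell exceptions.
Valence configurations: Al⁺ [Ne]3s², Cl⁺ [Ne]3s²3p⁴.
The numbers (kJ/mol): Al 1817, Cl 2298.
Hence IE_2: Al < Cl.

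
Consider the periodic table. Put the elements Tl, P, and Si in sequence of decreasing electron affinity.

EA tends to increase across a period and decrease down a group, though the pattern is less regular than for IE or radius.
Here both period and group differ, so the two effects have to be weighed against each other.
P > Tl: relative to Tl, both the across-period and down-group shifts push P's electron affinity up.
Si > P: this pair runs against the simple trend — see the exception note.
Note the exception: Si has a higher electron affinity than P, contrary to the simple trend — adding an electron to P's half-filled 3p³ is unfavourable, so Si (3p²) has the more exothermic EA.
Approximate values (kJ/mol): Si 134, P 72, Tl 19.
So from highest to lowest: Si > P > Tl.

Si > P > Tl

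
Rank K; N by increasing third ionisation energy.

K, N

IE_3 is the cost of taking one more electron from the +2 cation: K²⁺ is already 1 electron into the core; N²⁺ still has 3 valence electrons.
Usually core removal costs more than valence removal, but here the competition is close: a tightly held n=2 valence electron can cost more to remove than an n=3 core electron, so the actual values have to decide it.
Approximate IE_3 values (kJ/mol): K 4420, N 4578.
Hence IE_3: K < N.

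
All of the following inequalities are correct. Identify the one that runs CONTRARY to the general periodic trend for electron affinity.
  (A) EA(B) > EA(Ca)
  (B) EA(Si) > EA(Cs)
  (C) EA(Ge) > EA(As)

(C)

The general trend: electron affinity increases across a period and decreases down a group.
(A) B (period 2, group 13) vs Ca (period 4, group 2): the stated order agrees with the simple trend.
(B) Si (period 3, group 14) vs Cs (period 6, group 1): the stated order agrees with the simple trend.
(C) Ge (period 4, group 14) vs As (period 4, group 15): the stated order contradicts the simple trend.
The exception is (C): adding an electron to As's half-filled 4p³ is unfavourable, so Ge (4p²) has the more exothermic EA.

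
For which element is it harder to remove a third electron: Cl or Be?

Be

The third ionization energy removes an electron from the +2 ion. For each element: Cl²⁺ still has 5 valence electrons; Be²⁺ is the bare [He] core.
Pulling an electron out of a noble-gas core costs far more than removing a remaining valence electron, so Be sits at the high end of IE_3.
Tabulated IE_3 (kJ/mol): Cl 3822, Be 14849.
So the third ionization energies run Cl < Be.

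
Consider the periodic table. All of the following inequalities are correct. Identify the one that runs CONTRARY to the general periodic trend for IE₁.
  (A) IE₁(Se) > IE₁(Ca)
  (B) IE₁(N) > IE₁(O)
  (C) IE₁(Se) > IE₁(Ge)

(B)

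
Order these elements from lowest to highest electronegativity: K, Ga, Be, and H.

H is in period 1, group 1; Be is in period 2, group 2; K is in period 4, group 1; Ga is in period 4, group 13.
Atoms toward the upper right of the periodic table pull bonding electrons most strongly.
These span different periods and groups, so the two trends combine.
Be > K: both effects reinforce here, so Be is clearly the higher of the two.
Ga > Be: period and group pull opposite ways; the across-period shift dominates (1.81 vs 1.57).
H > Ga: the two effects oppose for this pair; the down-group effect wins (2.20 vs 1.81).
For reference (Pauling): H 2.20, Be 1.57, K 0.82, Ga 1.81.
So from lowest to highest: K < Be < Ga < H.

K < Be < Ga < H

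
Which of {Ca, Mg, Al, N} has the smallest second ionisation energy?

Ca

The second ionization energy removes an electron from the +1 ion. For each element: Ca⁺ still has 1 valence electron; Mg⁺ still has 1 valence electron; Al⁺ still has 2 valence electrons; N⁺ still has 4 valence electrons.
All are still removing valence electrons, so compare the +1 ions as you would atoms: IE_2 generally rises across a period (higher Z_eff) and falls down a group (larger shell), subject to the usual subshell exceptions.
Valence configurations: Ca⁺ [Ar]4s¹, Mg⁺ [Ne]3s¹, Al⁺ [Ne]3s², N⁺ [He]2s²2p².
The numbers (kJ/mol): Ca 1145, Mg 1451, Al 1817, N 2856.
Putting it together, IE_2: Ca < Mg < Al < N.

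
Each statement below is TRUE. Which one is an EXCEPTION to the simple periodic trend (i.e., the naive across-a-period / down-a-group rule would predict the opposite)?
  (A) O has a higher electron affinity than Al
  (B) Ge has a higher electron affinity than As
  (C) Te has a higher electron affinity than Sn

(B)

The general trend: electron affinity increases across a period and decreases down a group.
(A) O (period 2, group 16) vs Al (period 3, group 13): the stated order agrees with the simple trend.
(B) Ge (period 4, group 14) vs As (period 4, group 15): the stated order contradicts the simple trend.
(C) Te (period 5, group 16) vs Sn (period 5, group 14): the stated order agrees with the simple trend.
The exception is (B): adding an electron to As's half-filled 4p³ is unfavourable, so Ge (4p²) has the more exothermic EA.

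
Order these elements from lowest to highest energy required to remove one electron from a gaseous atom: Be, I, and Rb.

Rb < Be < I

Removing the outermost electron gets harder across a period and easier down a group.
Here both period and group differ, so the two effects have to be weighed against each other.
Be > Rb: relative to Rb, both the across-period and down-group shifts push Be's first ionization energy up.
I > Be: period and group pull opposite ways; the across-period shift dominates (1008 vs 900 kJ/mol).
For reference (kJ/mol): Be 900, Rb 403, I 1008.
So from lowest to highest: Rb < Be < I.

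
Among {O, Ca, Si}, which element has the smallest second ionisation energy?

Ca

Consider each +1 ion: O⁺ still has 5 valence electrons; Ca⁺ still has 1 valence electron; Si⁺ still has 3 valence electrons.
All are still removing valence electrons, so compare the +1 ions as you would atoms: IE_2 generally rises across a period (higher Z_eff) and falls down a group (larger shell), subject to the usual subshell exceptions.
Valence configurations: O⁺ [He]2s²2p³, Ca⁺ [Ar]4s¹, Si⁺ [Ne]3s²3p¹.
Tabulated IE_2 (kJ/mol): O 3388, Ca 1145, Si 1577.
Putting it together, IE_2: Ca < Si < O.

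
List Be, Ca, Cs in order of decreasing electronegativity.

Be, Ca, Cs

Be is in period 2, group 2; Ca is in period 4, group 2; Cs is in period 6, group 1.
Smaller atoms with higher effective nuclear charge are more electronegative.
These span different periods and groups, so the two trends combine.
Ca > Cs: both effects reinforce here, so Ca is clearly the higher of the two.
Be > Ca: they share group 2; the group trend gives Be the larger value.
Approximate values (Pauling): Be 1.57, Ca 1.00, Cs 0.79.
So from highest to lowest: Be > Ca > Cs.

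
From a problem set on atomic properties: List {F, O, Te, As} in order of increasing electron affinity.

Electron affinity generally becomes more exothermic across a period toward the halogens and less exothermic down a group.
Neither a single period nor a single group — weigh both effects.
O > As: both effects reinforce here, so O is clearly the higher of the two.
Te > O: this pair runs against the simple trend — see the exception note.
F > Te: both effects reinforce here, so F is clearly the higher of the two.
Note the exception: Te has a higher electron affinity than O, contrary to the simple trend — O's compact 2p subshell gives strong electron–electron repulsion on the added electron.
Tabulated electron affinity (kJ/mol): O 141, F 328, As 78, Te 190.
So from lowest to highest: As < O < Te < F.

As < O < Te < F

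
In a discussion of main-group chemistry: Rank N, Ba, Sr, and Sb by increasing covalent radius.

N < Sb < Sr < Ba

N is in period 2, group 15; Sr is in period 5, group 2; Sb is in period 5, group 15; Ba is in period 6, group 2.
Radius decreases left→right (rising Z_eff, same n) and increases top→bottom (higher n).
These span different periods and groups, so the two trends combine.
Sb > N: Sb sits below N in group 15, so the down-group effect alone puts Sb larger.
Sr > Sb: both are in period 5; the period trend gives Sr the larger value.
Ba > Sr: they share group 2; the group trend gives Ba the larger value.
Tabulated atomic radius (pm): N 71, Sr 185, Sb 140, Ba 196.
So from smallest to largest: N < Sb < Sr < Ba.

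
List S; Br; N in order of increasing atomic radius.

N < S < Br

N is in period 2, group 15; S is in period 3, group 16; Br is in period 4, group 17.
Across a period the added protons contract the valence shell; down a group each new principal shell makes the atom larger.
These sit on a diagonal, where the across-period and down-group effects partly cancel.
S > N: the two effects oppose for this pair; the down-group effect wins (103 vs 71 pm).
Br > S: the two effects oppose for this pair; the down-group effect wins (114 vs 103 pm).
For reference (pm): N 71, S 103, Br 114.
So from smallest to largest: N < S < Br.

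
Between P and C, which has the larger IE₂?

C

IE_2 is the cost of taking one more electron from the +1 cation: P⁺ still has 4 valence electrons; C⁺ still has 3 valence electrons.
All are still removing valence electrons, so compare the +1 ions as you would atoms: IE_2 generally rises across a period (higher Z_eff) and falls down a group (larger shell), subject to the usual subshell exceptions.
Valence configurations: P⁺ [Ne]3s²3p², C⁺ [He]2s²2p¹.
Tabulated IE_2 (kJ/mol): P 1907, C 2353.
Overall IE_2 order: P < C.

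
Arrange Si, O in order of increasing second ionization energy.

IE_2 is the cost of taking one more electron from the +1 cation: Si⁺ still has 3 valence electrons; O⁺ still has 5 valence electrons.
All are still removing valence electrons, so compare the +1 ions as you would atoms: IE_2 generally rises across a period (higher Z_eff) and falls down a group (larger shell), subject to the usual subshell exceptions.
Valence configurations: Si⁺ [Ne]3s²3p¹, O⁺ [He]2s²2p³.
Approximate IE_2 values (kJ/mol): Si 1577, O 3388.
Hence IE_2: Si < O.

Si, O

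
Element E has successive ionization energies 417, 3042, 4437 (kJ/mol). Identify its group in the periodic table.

Group 1

Look for the largest jump between consecutive ionization energies: IE2/IE1 ≈ 7.3, far larger than any earlier ratio.
That jump marks the point where a core electron is being removed. So the atom has 1 valence electron.
A main-group element with 1 valence electron is in group 1.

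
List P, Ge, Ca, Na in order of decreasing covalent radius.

Radius decreases left→right (rising Z_eff, same n) and increases top→bottom (higher n).
Here both period and group differ, so the two effects have to be weighed against each other.
Ge > P: both effects reinforce here, so Ge is clearly the larger of the two.
Na > Ge: the two effects oppose for this pair; the across-period effect wins (155 vs 121 pm).
Ca > Na: period and group pull opposite ways; the down-group shift dominates (171 vs 155 pm).
For reference (pm): Na 155, P 111, Ca 171, Ge 121.
So from largest to smallest: Ca > Na > Ge > P.

Ca > Na > Ge > P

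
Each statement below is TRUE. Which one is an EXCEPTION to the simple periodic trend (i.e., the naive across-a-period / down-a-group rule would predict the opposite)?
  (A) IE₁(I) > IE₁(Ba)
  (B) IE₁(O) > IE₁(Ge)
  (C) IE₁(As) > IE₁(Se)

(C)

The general trend: first ionisation energy increases across a period and decreases down a group.
(A) I (period 5, group 17) vs Ba (period 6, group 2): the stated order agrees with the simple trend.
(B) O (period 2, group 16) vs Ge (period 4, group 14): the stated order agrees with the simple trend.
(C) As (period 4, group 15) vs Se (period 4, group 16): the stated order contradicts the simple trend.
The exception is (C): Se (4p⁴) ionizes more easily than half-filled As (4p³).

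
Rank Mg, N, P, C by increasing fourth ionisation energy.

Consider each +3 ion: Mg³⁺ is already 1 electron into the core; N³⁺ still has 2 valence electrons; P³⁺ still has 2 valence electrons; C³⁺ still has 1 valence electron.
Breaking into a closed-shell core is much more expensive than removing a leftover valence electron — Mg has the largest IE_4 here.
Valence configurations: N³⁺ [He]2s², P³⁺ [Ne]3s², C³⁺ [He]2s¹.
Tabulated IE_4 (kJ/mol): Mg 10543, N 7475, P 4964, C 6223.
Putting it together, IE_4: P < C < N < Mg.

P < C < N < Mg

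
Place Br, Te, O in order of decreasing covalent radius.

Te > Br > O

Atomic radius shrinks across a period as nuclear charge pulls the same shell inward, and grows down a group as new shells are added.
Here both period and group differ, so the two effects have to be weighed against each other.
Br > O: the two effects oppose for this pair; the down-group effect wins (114 vs 63 pm).
Te > Br: both effects reinforce here, so Te is clearly the larger of the two.
For reference (pm): O 63, Br 114, Te 136.
So from largest to smallest: Te > Br > O.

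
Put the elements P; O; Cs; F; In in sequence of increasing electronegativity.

Cs, In, P, O, F

O is in period 2, group 16; F is in period 2, group 17; P is in period 3, group 15; In is in period 5, group 13; Cs is in period 6, group 1.
Smaller atoms with higher effective nuclear charge are more electronegative.
These span different periods and groups, so the two trends combine.
In > Cs: both effects reinforce here, so In is clearly the higher of the two.
P > In: both effects reinforce here, so P is clearly the higher of the two.
O > P: both effects reinforce here, so O is clearly the higher of the two.
F > O: F lies to the right of O in period 2, so the across-period effect alone puts F higher.
Approximate values (Pauling): O 3.44, F 3.98, P 2.19, In 1.78, Cs 0.79.
So from lowest to highest: Cs < In < P < O < F.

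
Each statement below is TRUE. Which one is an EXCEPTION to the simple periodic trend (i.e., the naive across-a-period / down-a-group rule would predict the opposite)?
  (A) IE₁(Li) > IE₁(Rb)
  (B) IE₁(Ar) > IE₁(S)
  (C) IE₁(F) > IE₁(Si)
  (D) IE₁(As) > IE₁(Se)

The general trend: IE₁ increases across a period and decreases down a group.
(A) Li (period 2, group 1) vs Rb (period 5, group 1): the stated order agrees with the simple trend.
(B) Ar (period 3, group 18) vs S (period 3, group 16): the stated order agrees with the simple trend.
(C) F (period 2, group 17) vs Si (period 3, group 14): the stated order agrees with the simple trend.
(D) As (period 4, group 15) vs Se (period 4, group 16): the stated order contradicts the simple trend.
The exception is (D): Se (4p⁴) ionizes more easily than half-filled As (4p³).

(D)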